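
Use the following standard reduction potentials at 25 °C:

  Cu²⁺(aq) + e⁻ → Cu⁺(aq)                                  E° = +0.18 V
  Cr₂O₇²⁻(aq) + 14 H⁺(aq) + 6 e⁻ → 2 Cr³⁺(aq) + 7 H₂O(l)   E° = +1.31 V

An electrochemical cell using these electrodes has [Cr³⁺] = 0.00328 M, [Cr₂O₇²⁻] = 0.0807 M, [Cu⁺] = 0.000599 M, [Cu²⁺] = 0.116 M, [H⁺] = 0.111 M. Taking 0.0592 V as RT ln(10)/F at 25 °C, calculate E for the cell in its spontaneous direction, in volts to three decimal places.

+0.901 V

Cr₂O₇²⁻/Cr³⁺ is the cathode (higher E°), Cu²⁺/Cu⁺ the anode: E°cell = +1.31 − (+0.18) = +1.13 V, n = 6.
Overall: Cr₂O₇²⁻(aq) + 14 H⁺(aq) + 6 Cu⁺(aq) → 2 Cr³⁺(aq) + 7 H₂O(l) + 6 Cu²⁺(aq)
Q = [Cr³⁺]^2·[Cu²⁺]^6 / ([Cr₂O₇²⁻]·[H⁺]^14·[Cu⁺]^6); log Q = 23.213.
E = E° − (0.0592/n) log Q = +1.13 − (0.0592/6)(23.213) = +0.901 V.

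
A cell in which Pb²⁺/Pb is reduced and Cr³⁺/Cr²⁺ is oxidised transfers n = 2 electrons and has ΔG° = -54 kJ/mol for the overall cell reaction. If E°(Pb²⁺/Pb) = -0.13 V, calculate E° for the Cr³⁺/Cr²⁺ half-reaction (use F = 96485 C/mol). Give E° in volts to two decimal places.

-0.41 V

E°cell = −ΔG°/(nF) = −(-54×10³)/((2)(96485)) = +0.280 V.
Since Pb²⁺/Pb is the cathode and Cr³⁺/Cr²⁺ the anode, E°cell = E°(Pb²⁺/Pb) − E°(Cr³⁺/Cr²⁺).
So E°(Cr³⁺/Cr²⁺) = E°(Pb²⁺/Pb) − E°cell = (-0.13) − (+0.280) = -0.41 V.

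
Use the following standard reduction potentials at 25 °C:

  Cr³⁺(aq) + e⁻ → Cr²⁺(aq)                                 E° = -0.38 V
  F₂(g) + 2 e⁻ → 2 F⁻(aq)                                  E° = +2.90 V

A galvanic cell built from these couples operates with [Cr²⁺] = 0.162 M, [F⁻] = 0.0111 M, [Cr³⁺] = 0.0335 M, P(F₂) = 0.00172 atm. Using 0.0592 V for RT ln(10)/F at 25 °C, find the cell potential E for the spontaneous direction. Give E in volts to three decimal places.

+3.354 V

F₂/F⁻ is the cathode (higher E°), Cr³⁺/Cr²⁺ the anode: E°cell = +2.90 − (-0.38) = +3.28 V, n = 2.
Overall: F₂(g) + 2 Cr²⁺(aq) → 2 F⁻(aq) + 2 Cr³⁺(aq)
Q = [F⁻]^2·[Cr³⁺]^2 / (P(F₂)·[Cr²⁺]^2); log Q = -2.514.
E = E° − (0.0592/n) log Q = +3.28 − (0.0592/2)(-2.514) = +3.354 V.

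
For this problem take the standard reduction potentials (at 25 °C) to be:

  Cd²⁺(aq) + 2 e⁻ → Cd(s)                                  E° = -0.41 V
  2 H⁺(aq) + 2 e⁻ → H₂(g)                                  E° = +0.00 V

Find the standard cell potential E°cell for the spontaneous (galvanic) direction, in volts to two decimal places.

+0.41 V

The H⁺/H₂ couple has the higher reduction potential, so it is the cathode; Cd²⁺/Cd is oxidised at the anode.
E°cell = E°(cathode) − E°(anode) = (+0.00) − (-0.41) = +0.41 V.
Since E°cell > 0, the reaction is spontaneous under standard conditions.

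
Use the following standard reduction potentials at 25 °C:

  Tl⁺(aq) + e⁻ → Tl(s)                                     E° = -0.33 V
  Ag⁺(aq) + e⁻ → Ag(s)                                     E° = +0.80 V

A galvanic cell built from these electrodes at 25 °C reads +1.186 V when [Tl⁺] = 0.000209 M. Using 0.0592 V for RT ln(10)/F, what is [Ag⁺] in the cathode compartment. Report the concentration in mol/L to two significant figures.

0.0018 M

Ag⁺/Ag is the cathode, Tl⁺/Tl the anode: E°cell = +1.13 V, n = 1.
Overall reaction: Ag⁺(aq) + Tl(s) → Ag(s) + Tl⁺(aq); Q = [Tl⁺]^1/[Ag⁺]^1.
From E = E° − (0.0592/n) log Q: log Q = (E° − E)·n/0.0592 = (+1.13 − (+1.186))·1/0.0592 = -0.9459.
So 1·log[Ag⁺] = 1·log(0.000209) − log Q = -3.6799 − (-0.9459) = -2.7340; [Ag⁺] = 10^(-2.7340) ≈ 0.0018 M.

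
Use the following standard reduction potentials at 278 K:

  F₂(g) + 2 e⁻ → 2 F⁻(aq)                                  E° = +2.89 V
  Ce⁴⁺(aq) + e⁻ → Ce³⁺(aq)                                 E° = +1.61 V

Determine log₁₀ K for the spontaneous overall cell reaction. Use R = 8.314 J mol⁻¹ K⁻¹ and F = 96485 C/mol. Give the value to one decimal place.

Cathode: F₂/F⁻; anode: Ce⁴⁺/Ce³⁺. E°cell = (+2.89) − (+1.61) = +1.28 V, with n = 2.
ΔG° = −nFE° = −RT ln K, so ln K = nFE°/(RT) = (2)(96485)(+1.28) / ((8.314)(278)) = 106.867.
log₁₀ K = 106.867 / ln 10 = 46.4.

46.4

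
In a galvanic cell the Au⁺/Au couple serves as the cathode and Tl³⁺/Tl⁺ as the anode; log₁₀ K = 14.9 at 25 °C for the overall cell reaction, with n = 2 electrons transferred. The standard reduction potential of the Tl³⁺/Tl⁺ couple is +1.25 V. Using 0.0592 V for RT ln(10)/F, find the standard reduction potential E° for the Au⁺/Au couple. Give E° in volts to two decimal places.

E°cell = (0.0592/n)·log K = (0.0592/2)(14.9) = +0.441 V.
Since Au⁺/Au is the cathode and Tl³⁺/Tl⁺ the anode, E°cell = E°(Au⁺/Au) − E°(Tl³⁺/Tl⁺).
So E°(Au⁺/Au) = E°cell + E°(Tl³⁺/Tl⁺) = +0.441 + (+1.25) = +1.69 V.

+1.69 V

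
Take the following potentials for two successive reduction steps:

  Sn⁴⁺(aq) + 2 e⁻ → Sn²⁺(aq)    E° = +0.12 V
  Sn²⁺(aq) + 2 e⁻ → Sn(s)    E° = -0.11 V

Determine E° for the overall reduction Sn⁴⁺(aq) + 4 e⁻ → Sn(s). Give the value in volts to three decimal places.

Since ΔG° = −nFE° is additive over sequential reductions, n₃E°₃ = n₁E°₁ + n₂E°₂.
E°₃ = (2×+0.12 + 2×-0.11) / 4 = (+0.020) / 4 = +0.005 V.

+0.005 V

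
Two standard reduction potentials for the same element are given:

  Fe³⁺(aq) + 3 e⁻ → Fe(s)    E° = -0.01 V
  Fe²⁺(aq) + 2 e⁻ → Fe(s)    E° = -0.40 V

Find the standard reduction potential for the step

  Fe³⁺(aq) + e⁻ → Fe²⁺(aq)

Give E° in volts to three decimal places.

Sequential free energies add, so n₃E°₃ = n₁E°₁ + n₂E°₂.
With n₃ = 3, and the known step contributing 2×(-0.40) V, the unknown satisfies 1·E° = 3×(-0.01) − 2×(-0.40) = +0.770.
E° = +0.770 / 1 = +0.770 V.

+0.770 V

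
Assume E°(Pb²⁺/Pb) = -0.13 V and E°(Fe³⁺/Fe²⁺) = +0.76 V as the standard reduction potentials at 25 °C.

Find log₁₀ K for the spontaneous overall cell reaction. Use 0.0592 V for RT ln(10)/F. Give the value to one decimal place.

Cathode: Fe³⁺/Fe²⁺; anode: Pb²⁺/Pb. E°cell = +0.89 V, n = 2.
log K = nE°cell / 0.0592 = (2)(+0.89) / 0.0592 = 30.1.

30.1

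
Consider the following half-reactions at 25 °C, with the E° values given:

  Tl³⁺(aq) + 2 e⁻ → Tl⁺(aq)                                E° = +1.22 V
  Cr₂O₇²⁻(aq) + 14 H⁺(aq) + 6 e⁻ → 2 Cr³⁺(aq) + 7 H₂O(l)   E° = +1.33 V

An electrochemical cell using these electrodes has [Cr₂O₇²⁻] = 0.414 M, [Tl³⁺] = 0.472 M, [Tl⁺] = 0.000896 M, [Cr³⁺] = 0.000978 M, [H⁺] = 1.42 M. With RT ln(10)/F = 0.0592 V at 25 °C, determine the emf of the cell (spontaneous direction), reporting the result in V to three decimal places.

Cr₂O₇²⁻/Cr³⁺ is the cathode (higher E°), Tl³⁺/Tl⁺ the anode: E°cell = +1.33 − (+1.22) = +0.11 V, n = 6.
Overall: Cr₂O₇²⁻(aq) + 14 H⁺(aq) + 3 Tl⁺(aq) → 2 Cr³⁺(aq) + 7 H₂O(l) + 3 Tl³⁺(aq)
Q = [Cr³⁺]^2·[Tl³⁺]^3 / ([Cr₂O₇²⁻]·[H⁺]^14·[Tl⁺]^3); log Q = 0.397.
E = E° − (0.0592/n) log Q = +0.11 − (0.0592/6)(0.397) = +0.106 V.

+0.106 V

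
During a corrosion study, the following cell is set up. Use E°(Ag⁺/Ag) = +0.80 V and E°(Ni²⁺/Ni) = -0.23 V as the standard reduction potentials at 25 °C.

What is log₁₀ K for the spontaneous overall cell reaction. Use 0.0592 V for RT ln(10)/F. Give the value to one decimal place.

34.8

Cathode: Ag⁺/Ag; anode: Ni²⁺/Ni. E°cell = +1.03 V, n = 2.
log K = nE°cell / 0.0592 = (2)(+1.03) / 0.0592 = 34.8.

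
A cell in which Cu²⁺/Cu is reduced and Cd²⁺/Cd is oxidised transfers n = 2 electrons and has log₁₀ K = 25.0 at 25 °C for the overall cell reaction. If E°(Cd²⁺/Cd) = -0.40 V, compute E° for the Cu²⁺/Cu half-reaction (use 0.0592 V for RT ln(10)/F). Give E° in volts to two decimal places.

+0.34 V

E°cell = (0.0592/n)·log K = (0.0592/2)(25.0) = +0.740 V.
Since Cu²⁺/Cu is the cathode and Cd²⁺/Cd the anode, E°cell = E°(Cu²⁺/Cu) − E°(Cd²⁺/Cd).
So E°(Cu²⁺/Cu) = E°cell + E°(Cd²⁺/Cd) = +0.740 + (-0.40) = +0.34 V.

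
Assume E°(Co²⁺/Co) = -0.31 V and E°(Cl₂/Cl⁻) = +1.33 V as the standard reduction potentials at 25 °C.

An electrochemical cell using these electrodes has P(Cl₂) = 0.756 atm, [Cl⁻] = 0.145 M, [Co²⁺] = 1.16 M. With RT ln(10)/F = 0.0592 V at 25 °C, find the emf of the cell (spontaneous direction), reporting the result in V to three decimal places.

+1.684 V

Cl₂/Cl⁻ is the cathode (higher E°), Co²⁺/Co the anode: E°cell = +1.33 − (-0.31) = +1.64 V, n = 2.
Overall: Cl₂(g) + Co(s) → 2 Cl⁻(aq) + Co²⁺(aq)
Q = [Cl⁻]^2·[Co²⁺] / (P(Cl₂)); log Q = -1.491.
E = E° − (0.0592/n) log Q = +1.64 − (0.0592/2)(-1.491) = +1.684 V.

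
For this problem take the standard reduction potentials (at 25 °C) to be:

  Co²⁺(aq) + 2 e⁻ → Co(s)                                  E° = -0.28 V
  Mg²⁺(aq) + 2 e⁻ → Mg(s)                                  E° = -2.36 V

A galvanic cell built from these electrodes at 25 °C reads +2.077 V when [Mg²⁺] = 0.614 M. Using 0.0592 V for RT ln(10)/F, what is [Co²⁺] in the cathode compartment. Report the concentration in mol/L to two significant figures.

0.49 M

Co²⁺/Co is the cathode, Mg²⁺/Mg the anode: E°cell = +2.08 V, n = 2.
Overall reaction: Co²⁺(aq) + Mg(s) → Co(s) + Mg²⁺(aq); Q = [Mg²⁺]^1/[Co²⁺]^1.
From E = E° − (0.0592/n) log Q: log Q = (E° − E)·n/0.0592 = (+2.08 − (+2.077))·2/0.0592 = 0.1014.
So 1·log[Co²⁺] = 1·log(0.614) − log Q = -0.2118 − (0.1014) = -0.3132; [Co²⁺] = 10^(-0.3132) ≈ 0.49 M.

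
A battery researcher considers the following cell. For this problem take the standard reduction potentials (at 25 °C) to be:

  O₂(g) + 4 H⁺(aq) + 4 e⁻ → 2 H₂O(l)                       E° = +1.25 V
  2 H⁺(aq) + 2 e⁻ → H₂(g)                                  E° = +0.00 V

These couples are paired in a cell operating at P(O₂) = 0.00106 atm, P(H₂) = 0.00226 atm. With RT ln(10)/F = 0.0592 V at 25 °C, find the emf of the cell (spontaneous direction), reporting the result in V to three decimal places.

O₂/H₂O is the cathode (higher E°), H⁺/H₂ the anode: E°cell = +1.25 − (+0.00) = +1.25 V, n = 4.
Overall: O₂(g) + 2 H₂(g) → 2 H₂O(l)
Q = 1 / (P(O₂)·P(H₂)^2); log Q = 8.266.
E = E° − (0.0592/n) log Q = +1.25 − (0.0592/4)(8.266) = +1.128 V.

+1.128 V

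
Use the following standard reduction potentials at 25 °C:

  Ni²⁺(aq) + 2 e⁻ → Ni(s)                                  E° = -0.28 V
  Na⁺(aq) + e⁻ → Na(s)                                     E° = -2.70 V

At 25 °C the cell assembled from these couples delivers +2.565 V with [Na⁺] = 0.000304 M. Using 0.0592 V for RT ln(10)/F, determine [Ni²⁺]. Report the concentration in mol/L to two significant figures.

0.0073 M

Ni²⁺/Ni is the cathode, Na⁺/Na the anode: E°cell = +2.42 V, n = 2.
Overall reaction: Ni²⁺(aq) + 2 Na(s) → Ni(s) + 2 Na⁺(aq); Q = [Na⁺]^2/[Ni²⁺]^1.
From E = E° − (0.0592/n) log Q: log Q = (E° − E)·n/0.0592 = (+2.42 − (+2.565))·2/0.0592 = -4.8986.
So 1·log[Ni²⁺] = 2·log(0.000304) − log Q = -7.0343 − (-4.8986) = -2.1357; [Ni²⁺] = 10^(-2.1357) ≈ 0.0073 M.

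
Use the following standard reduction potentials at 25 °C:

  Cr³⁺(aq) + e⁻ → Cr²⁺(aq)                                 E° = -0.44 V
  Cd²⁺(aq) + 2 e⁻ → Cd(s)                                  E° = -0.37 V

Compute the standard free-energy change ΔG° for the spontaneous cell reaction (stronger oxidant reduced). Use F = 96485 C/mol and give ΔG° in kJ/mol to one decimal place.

-13.5 kJ/mol

Cd²⁺/Cd (E° = -0.37 V) is the cathode; Cr³⁺/Cr²⁺ (E° = -0.44 V) is the anode, so E°cell = +0.07 V.
Balancing electrons gives n = 2 (lcm of 2 and 1).
ΔG° = −nFE° = −(2)(96485)(+0.07) = -13,508 J = -13.5 kJ/mol.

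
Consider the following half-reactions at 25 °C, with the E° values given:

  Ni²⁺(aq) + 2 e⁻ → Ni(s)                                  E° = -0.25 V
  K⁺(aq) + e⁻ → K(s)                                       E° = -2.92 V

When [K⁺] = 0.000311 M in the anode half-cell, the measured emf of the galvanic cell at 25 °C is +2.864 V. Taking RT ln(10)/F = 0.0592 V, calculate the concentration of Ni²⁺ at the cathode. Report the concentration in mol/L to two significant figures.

Ni²⁺/Ni is the cathode, K⁺/K the anode: E°cell = +2.67 V, n = 2.
Overall reaction: Ni²⁺(aq) + 2 K(s) → Ni(s) + 2 K⁺(aq); Q = [K⁺]^2/[Ni²⁺]^1.
From E = E° − (0.0592/n) log Q: log Q = (E° − E)·n/0.0592 = (+2.67 − (+2.864))·2/0.0592 = -6.5541.
So 1·log[Ni²⁺] = 2·log(0.000311) − log Q = -7.0145 − (-6.5541) = -0.4604; [Ni²⁺] = 10^(-0.4604) ≈ 0.35 M.

0.35 M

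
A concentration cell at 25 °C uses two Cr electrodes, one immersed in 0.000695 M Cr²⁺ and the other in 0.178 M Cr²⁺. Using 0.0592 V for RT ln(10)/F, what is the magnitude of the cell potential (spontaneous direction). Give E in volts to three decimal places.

+0.071 V

For a concentration cell E°cell = 0. The 0.178 M side is the cathode (reduction is favoured where [Cr²⁺] is higher).
With n = 2, E = −(0.0592/2) log([Cr²⁺]ₐₙ/[Cr²⁺]꜀ₐₜ) = −(0.0592/2) log(0.000695/0.178) = −(0.0592/2)(-2.408) = +0.071 V.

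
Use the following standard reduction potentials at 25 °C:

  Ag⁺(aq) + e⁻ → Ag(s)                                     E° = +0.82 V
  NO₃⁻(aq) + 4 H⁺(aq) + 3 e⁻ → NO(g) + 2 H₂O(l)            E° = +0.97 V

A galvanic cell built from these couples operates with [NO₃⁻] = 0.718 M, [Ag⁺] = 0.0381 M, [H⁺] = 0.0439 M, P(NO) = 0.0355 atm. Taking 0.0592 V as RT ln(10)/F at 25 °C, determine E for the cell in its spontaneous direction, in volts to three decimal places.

NO₃⁻/NO is the cathode (higher E°), Ag⁺/Ag the anode: E°cell = +0.97 − (+0.82) = +0.15 V, n = 3.
Overall: NO₃⁻(aq) + 4 H⁺(aq) + 3 Ag(s) → NO(g) + 2 H₂O(l) + 3 Ag⁺(aq)
Q = P(NO)·[Ag⁺]^3 / ([NO₃⁻]·[H⁺]^4); log Q = -0.133.
E = E° − (0.0592/n) log Q = +0.15 − (0.0592/3)(-0.133) = +0.153 V.

+0.153 V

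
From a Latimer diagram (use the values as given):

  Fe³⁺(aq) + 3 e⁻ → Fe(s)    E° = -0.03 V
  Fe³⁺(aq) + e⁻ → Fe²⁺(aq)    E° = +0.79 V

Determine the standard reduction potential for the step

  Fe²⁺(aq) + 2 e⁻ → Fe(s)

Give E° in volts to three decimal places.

-0.440 V

Sequential free energies add, so n₃E°₃ = n₁E°₁ + n₂E°₂.
With n₃ = 3, and the known step contributing 1×(+0.79) V, the unknown satisfies 2·E° = 3×(-0.03) − 1×(+0.79) = -0.880.
E° = -0.880 / 2 = -0.440 V.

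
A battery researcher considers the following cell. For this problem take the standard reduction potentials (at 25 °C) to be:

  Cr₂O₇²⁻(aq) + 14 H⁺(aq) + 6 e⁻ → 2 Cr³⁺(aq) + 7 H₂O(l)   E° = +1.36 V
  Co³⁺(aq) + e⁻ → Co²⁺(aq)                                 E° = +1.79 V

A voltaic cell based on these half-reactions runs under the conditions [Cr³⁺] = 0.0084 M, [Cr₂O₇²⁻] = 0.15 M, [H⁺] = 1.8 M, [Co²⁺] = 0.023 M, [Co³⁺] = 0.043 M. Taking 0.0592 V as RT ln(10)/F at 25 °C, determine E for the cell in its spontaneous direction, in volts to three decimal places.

Co³⁺/Co²⁺ is the cathode (higher E°), Cr₂O₇²⁻/Cr³⁺ the anode: E°cell = +1.79 − (+1.36) = +0.43 V, n = 6.
Overall: 6 Co³⁺(aq) + 2 Cr³⁺(aq) + 7 H₂O(l) → 6 Co²⁺(aq) + Cr₂O₇²⁻(aq) + 14 H⁺(aq)
Q = [Co²⁺]^6·[Cr₂O₇²⁻]·[H⁺]^14 / ([Co³⁺]^6·[Cr³⁺]^2); log Q = 5.271.
E = E° − (0.0592/n) log Q = +0.43 − (0.0592/6)(5.271) = +0.378 V.

+0.378 V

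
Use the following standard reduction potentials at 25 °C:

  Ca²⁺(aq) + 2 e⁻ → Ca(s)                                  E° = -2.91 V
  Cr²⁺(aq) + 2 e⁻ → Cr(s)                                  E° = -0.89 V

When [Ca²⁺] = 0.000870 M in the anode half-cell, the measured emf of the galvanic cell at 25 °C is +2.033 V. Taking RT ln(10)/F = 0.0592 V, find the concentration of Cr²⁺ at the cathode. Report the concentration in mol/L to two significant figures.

0.0024 M

Cr²⁺/Cr is the cathode, Ca²⁺/Ca the anode: E°cell = +2.02 V, n = 2.
Overall reaction: Cr²⁺(aq) + Ca(s) → Cr(s) + Ca²⁺(aq); Q = [Ca²⁺]^1/[Cr²⁺]^1.
From E = E° − (0.0592/n) log Q: log Q = (E° − E)·n/0.0592 = (+2.02 − (+2.033))·2/0.0592 = -0.4392.
So 1·log[Cr²⁺] = 1·log(0.00087) − log Q = -3.0605 − (-0.4392) = -2.6213; [Cr²⁺] = 10^(-2.6213) ≈ 0.0024 M.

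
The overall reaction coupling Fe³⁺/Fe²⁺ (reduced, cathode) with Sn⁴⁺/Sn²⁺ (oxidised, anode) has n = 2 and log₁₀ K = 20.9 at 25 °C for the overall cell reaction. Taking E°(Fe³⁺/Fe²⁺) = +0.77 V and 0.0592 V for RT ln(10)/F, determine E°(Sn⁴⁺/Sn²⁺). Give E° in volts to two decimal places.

E°cell = (0.0592/n)·log K = (0.0592/2)(20.9) = +0.619 V.
Since Fe³⁺/Fe²⁺ is the cathode and Sn⁴⁺/Sn²⁺ the anode, E°cell = E°(Fe³⁺/Fe²⁺) − E°(Sn⁴⁺/Sn²⁺).
So E°(Sn⁴⁺/Sn²⁺) = E°(Fe³⁺/Fe²⁺) − E°cell = (+0.77) − (+0.619) = +0.15 V.

+0.15 V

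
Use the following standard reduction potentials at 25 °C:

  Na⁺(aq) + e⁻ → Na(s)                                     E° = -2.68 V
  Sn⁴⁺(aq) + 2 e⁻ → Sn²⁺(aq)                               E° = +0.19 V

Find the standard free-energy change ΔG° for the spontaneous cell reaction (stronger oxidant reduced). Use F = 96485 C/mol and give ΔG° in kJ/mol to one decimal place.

-553.8 kJ/mol

Sn⁴⁺/Sn²⁺ (E° = +0.19 V) is the cathode; Na⁺/Na (E° = -2.68 V) is the anode, so E°cell = +2.87 V.
Balancing electrons gives n = 2 (lcm of 2 and 1).
ΔG° = −nFE° = −(2)(96485)(+2.87) = -553,824 J = -553.8 kJ/mol.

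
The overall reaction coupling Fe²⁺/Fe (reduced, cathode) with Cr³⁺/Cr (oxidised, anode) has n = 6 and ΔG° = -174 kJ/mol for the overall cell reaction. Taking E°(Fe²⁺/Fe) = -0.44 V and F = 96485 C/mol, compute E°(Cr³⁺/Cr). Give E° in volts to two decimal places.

E°cell = −ΔG°/(nF) = −(-174×10³)/((6)(96485)) = +0.301 V.
Since Fe²⁺/Fe is the cathode and Cr³⁺/Cr the anode, E°cell = E°(Fe²⁺/Fe) − E°(Cr³⁺/Cr).
So E°(Cr³⁺/Cr) = E°(Fe²⁺/Fe) − E°cell = (-0.44) − (+0.301) = -0.74 V.

-0.74 V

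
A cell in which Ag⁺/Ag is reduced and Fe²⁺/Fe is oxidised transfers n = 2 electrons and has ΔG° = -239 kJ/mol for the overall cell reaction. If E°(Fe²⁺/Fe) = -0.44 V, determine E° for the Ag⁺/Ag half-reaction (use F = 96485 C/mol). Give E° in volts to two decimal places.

E°cell = −ΔG°/(nF) = −(-239×10³)/((2)(96485)) = +1.239 V.
Since Ag⁺/Ag is the cathode and Fe²⁺/Fe the anode, E°cell = E°(Ag⁺/Ag) − E°(Fe²⁺/Fe).
So E°(Ag⁺/Ag) = E°cell + E°(Fe²⁺/Fe) = +1.239 + (-0.44) = +0.80 V.

+0.80 V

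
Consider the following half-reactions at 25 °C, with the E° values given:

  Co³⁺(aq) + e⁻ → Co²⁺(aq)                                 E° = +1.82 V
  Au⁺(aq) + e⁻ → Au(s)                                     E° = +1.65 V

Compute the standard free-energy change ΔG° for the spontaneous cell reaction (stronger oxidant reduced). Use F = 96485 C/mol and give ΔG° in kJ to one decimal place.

Co³⁺/Co²⁺ (E° = +1.82 V) is the cathode; Au⁺/Au (E° = +1.65 V) is the anode, so E°cell = +0.17 V.
Balancing electrons gives n = 1 (lcm of 1 and 1).
ΔG° = −nFE° = −(1)(96485)(+0.17) = -16,402 J = -16.4 kJ.

-16.4 kJ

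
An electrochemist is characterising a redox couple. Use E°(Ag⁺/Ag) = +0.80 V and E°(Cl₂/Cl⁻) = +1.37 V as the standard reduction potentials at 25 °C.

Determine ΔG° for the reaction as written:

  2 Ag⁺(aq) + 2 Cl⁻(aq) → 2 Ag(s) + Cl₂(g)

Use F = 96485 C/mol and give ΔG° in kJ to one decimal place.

As written, Ag⁺/Ag is reduced (cathode) and Cl₂/Cl⁻ is oxidised (anode), so E°cell = (+0.80) − (+1.37) = -0.57 V.
Balancing electrons gives n = 2.
ΔG° = −nFE° = −(2)(96485)(-0.57) = 109,993 J = +110.0 kJ.

+110.0 kJ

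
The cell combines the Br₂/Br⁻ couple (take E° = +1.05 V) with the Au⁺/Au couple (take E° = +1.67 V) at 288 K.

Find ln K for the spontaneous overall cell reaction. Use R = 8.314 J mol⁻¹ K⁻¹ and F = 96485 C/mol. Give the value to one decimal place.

Cathode: Au⁺/Au; anode: Br₂/Br⁻. E°cell = (+1.67) − (+1.05) = +0.62 V, with n = 2.
ΔG° = −nFE° = −RT ln K, so ln K = nFE°/(RT) = (2)(96485)(+0.62) / ((8.314)(288)) = 49.967.

50.0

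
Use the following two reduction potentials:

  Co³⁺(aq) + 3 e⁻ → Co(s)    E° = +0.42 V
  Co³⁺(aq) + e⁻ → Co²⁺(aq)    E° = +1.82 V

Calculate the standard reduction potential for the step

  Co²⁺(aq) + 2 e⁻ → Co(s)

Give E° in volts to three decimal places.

Sequential free energies add, so n₃E°₃ = n₁E°₁ + n₂E°₂.
With n₃ = 3, and the known step contributing 1×(+1.82) V, the unknown satisfies 2·E° = 3×(+0.42) − 1×(+1.82) = -0.560.
E° = -0.560 / 2 = -0.280 V.

-0.280 V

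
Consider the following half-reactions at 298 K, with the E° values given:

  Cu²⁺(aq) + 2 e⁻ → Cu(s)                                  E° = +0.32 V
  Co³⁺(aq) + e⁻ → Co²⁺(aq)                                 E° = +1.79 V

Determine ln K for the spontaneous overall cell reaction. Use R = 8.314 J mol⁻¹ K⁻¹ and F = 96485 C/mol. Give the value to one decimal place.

Cathode: Co³⁺/Co²⁺; anode: Cu²⁺/Cu. E°cell = (+1.79) − (+0.32) = +1.47 V, with n = 2.
ΔG° = −nFE° = −RT ln K, so ln K = nFE°/(RT) = (2)(96485)(+1.47) / ((8.314)(298)) = 114.494.

114.5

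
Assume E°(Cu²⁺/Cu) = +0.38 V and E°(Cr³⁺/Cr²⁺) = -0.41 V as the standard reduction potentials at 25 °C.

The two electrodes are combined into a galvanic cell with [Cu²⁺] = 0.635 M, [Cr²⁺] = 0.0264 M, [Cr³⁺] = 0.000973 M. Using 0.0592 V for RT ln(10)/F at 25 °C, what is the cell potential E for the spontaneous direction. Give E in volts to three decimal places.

+0.869 V

Cu²⁺/Cu is the cathode (higher E°), Cr³⁺/Cr²⁺ the anode: E°cell = +0.38 − (-0.41) = +0.79 V, n = 2.
Overall: Cu²⁺(aq) + 2 Cr²⁺(aq) → Cu(s) + 2 Cr³⁺(aq)
Q = [Cr³⁺]^2 / ([Cu²⁺]·[Cr²⁺]^2); log Q = -2.670.
E = E° − (0.0592/n) log Q = +0.79 − (0.0592/2)(-2.670) = +0.869 V.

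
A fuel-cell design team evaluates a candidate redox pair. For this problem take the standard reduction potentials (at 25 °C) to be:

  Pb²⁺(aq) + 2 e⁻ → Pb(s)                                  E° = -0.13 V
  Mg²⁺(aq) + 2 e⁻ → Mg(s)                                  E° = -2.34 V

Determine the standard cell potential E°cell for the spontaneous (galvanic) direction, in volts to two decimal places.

+2.21 V

The Pb²⁺/Pb couple has the higher reduction potential, so it is the cathode; Mg²⁺/Mg is oxidised at the anode.
E°cell = E°(cathode) − E°(anode) = (-0.13) − (-2.34) = +2.21 V.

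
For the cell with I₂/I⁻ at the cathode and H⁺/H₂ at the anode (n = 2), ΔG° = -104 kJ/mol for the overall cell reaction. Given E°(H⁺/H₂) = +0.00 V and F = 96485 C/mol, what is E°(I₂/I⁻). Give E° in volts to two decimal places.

+0.54 V

E°cell = −ΔG°/(nF) = −(-104×10³)/((2)(96485)) = +0.539 V.
Since I₂/I⁻ is the cathode and H⁺/H₂ the anode, E°cell = E°(I₂/I⁻) − E°(H⁺/H₂).
So E°(I₂/I⁻) = E°cell + E°(H⁺/H₂) = +0.539 + (+0.00) = +0.54 V.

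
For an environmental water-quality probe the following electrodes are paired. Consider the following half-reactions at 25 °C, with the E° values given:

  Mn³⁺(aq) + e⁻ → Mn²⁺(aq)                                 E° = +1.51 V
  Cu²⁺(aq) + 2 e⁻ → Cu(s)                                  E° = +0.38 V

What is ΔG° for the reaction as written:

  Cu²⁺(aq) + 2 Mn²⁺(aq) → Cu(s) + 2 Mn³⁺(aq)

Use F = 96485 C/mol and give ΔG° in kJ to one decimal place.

+218.1 kJ

As written, Cu²⁺/Cu is reduced (cathode) and Mn³⁺/Mn²⁺ is oxidised (anode), so E°cell = (+0.38) − (+1.51) = -1.13 V.
Balancing electrons gives n = 2.
ΔG° = −nFE° = −(2)(96485)(-1.13) = 218,056 J = +218.1 kJ.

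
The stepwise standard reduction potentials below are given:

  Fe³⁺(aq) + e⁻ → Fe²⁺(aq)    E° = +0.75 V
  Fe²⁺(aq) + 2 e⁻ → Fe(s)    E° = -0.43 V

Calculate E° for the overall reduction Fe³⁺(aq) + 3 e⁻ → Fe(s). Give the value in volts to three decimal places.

-0.037 V

Since ΔG° = −nFE° is additive over sequential reductions, n₃E°₃ = n₁E°₁ + n₂E°₂.
E°₃ = (1×+0.75 + 2×-0.43) / 3 = (-0.110) / 3 = -0.037 V.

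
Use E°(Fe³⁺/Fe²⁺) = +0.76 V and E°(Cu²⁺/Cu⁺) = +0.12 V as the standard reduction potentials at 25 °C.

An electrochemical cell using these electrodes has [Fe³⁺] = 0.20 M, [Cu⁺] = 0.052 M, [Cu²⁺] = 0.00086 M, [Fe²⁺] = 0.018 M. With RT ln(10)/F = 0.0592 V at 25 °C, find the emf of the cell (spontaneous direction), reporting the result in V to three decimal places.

Fe³⁺/Fe²⁺ is the cathode (higher E°), Cu²⁺/Cu⁺ the anode: E°cell = +0.76 − (+0.12) = +0.64 V, n = 1.
Overall: Fe³⁺(aq) + Cu⁺(aq) → Fe²⁺(aq) + Cu²⁺(aq)
Q = [Fe²⁺]·[Cu²⁺] / ([Fe³⁺]·[Cu⁺]); log Q = -2.827.
E = E° − (0.0592/n) log Q = +0.64 − (0.0592/1)(-2.827) = +0.807 V.

+0.807 V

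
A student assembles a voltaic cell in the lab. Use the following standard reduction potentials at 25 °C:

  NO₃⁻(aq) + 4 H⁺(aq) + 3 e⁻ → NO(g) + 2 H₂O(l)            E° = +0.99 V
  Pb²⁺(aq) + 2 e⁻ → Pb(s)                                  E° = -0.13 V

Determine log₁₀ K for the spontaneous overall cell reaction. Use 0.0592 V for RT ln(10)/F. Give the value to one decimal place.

Cathode: NO₃⁻/NO; anode: Pb²⁺/Pb. E°cell = +1.12 V, n = 6.
log K = nE°cell / 0.0592 = (6)(+1.12) / 0.0592 = 113.5.

113.5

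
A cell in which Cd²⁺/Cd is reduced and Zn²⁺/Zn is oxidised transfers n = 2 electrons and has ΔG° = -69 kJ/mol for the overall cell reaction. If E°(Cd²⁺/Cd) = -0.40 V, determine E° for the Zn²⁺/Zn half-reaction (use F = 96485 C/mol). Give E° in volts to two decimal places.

E°cell = −ΔG°/(nF) = −(-69×10³)/((2)(96485)) = +0.358 V.
Since Cd²⁺/Cd is the cathode and Zn²⁺/Zn the anode, E°cell = E°(Cd²⁺/Cd) − E°(Zn²⁺/Zn).
So E°(Zn²⁺/Zn) = E°(Cd²⁺/Cd) − E°cell = (-0.40) − (+0.358) = -0.76 V.

-0.76 V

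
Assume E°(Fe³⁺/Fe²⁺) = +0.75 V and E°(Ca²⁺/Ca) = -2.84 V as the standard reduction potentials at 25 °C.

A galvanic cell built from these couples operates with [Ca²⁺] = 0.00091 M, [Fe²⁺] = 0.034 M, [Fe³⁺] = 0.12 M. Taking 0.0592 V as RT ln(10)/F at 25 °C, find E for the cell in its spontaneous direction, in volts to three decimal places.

+3.712 V

Fe³⁺/Fe²⁺ is the cathode (higher E°), Ca²⁺/Ca the anode: E°cell = +0.75 − (-2.84) = +3.59 V, n = 2.
Overall: 2 Fe³⁺(aq) + Ca(s) → 2 Fe²⁺(aq) + Ca²⁺(aq)
Q = [Fe²⁺]^2·[Ca²⁺] / ([Fe³⁺]^2); log Q = -4.136.
E = E° − (0.0592/n) log Q = +3.59 − (0.0592/2)(-4.136) = +3.712 V.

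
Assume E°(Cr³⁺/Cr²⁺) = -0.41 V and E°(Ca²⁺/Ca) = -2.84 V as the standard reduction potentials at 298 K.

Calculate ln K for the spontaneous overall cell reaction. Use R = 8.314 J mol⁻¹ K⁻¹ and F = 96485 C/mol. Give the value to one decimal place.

Cathode: Cr³⁺/Cr²⁺; anode: Ca²⁺/Ca. E°cell = (-0.41) − (-2.84) = +2.43 V, with n = 2.
ΔG° = −nFE° = −RT ln K, so ln K = nFE°/(RT) = (2)(96485)(+2.43) / ((8.314)(298)) = 189.265.

189.3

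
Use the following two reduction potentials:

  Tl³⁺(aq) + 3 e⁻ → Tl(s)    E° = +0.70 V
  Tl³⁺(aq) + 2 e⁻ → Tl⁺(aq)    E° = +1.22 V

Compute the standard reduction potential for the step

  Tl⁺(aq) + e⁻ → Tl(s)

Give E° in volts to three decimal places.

-0.340 V

Sequential free energies add, so n₃E°₃ = n₁E°₁ + n₂E°₂.
With n₃ = 3, and the known step contributing 2×(+1.22) V, the unknown satisfies 1·E° = 3×(+0.70) − 2×(+1.22) = -0.340.
E° = -0.340 / 1 = -0.340 V.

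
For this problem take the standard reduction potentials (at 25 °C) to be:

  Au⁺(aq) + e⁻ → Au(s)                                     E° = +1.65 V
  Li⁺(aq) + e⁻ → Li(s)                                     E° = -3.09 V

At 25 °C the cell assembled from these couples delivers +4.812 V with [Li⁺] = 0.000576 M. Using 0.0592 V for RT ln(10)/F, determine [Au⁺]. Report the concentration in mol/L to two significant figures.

Au⁺/Au is the cathode, Li⁺/Li the anode: E°cell = +4.74 V, n = 1.
Overall reaction: Au⁺(aq) + Li(s) → Au(s) + Li⁺(aq); Q = [Li⁺]^1/[Au⁺]^1.
From E = E° − (0.0592/n) log Q: log Q = (E° − E)·n/0.0592 = (+4.74 − (+4.812))·1/0.0592 = -1.2162.
So 1·log[Au⁺] = 1·log(0.000576) − log Q = -3.2396 − (-1.2162) = -2.0234; [Au⁺] = 10^(-2.0234) ≈ 0.0095 M.

0.0095 M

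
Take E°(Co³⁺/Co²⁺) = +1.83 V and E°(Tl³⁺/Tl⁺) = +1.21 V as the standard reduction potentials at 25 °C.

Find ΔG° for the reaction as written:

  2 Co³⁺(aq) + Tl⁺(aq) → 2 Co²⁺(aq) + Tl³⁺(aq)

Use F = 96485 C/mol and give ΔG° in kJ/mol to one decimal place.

As written, Co³⁺/Co²⁺ is reduced (cathode) and Tl³⁺/Tl⁺ is oxidised (anode), so E°cell = (+1.83) − (+1.21) = +0.62 V.
Balancing electrons gives n = 2.
ΔG° = −nFE° = −(2)(96485)(+0.62) = -119,641 J = -119.6 kJ/mol.

-119.6 kJ/mol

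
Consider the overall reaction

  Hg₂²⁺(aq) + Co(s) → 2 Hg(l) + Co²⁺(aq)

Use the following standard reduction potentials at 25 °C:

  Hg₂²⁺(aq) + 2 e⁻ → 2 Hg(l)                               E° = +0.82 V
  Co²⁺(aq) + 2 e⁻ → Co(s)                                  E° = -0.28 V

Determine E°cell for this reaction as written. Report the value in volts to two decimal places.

+1.10 V

The Hg₂²⁺/Hg couple has the higher reduction potential, so it is the cathode; Co²⁺/Co is oxidised at the anode.
E°cell = E°(cathode) − E°(anode) = (+0.82) − (-0.28) = +1.10 V.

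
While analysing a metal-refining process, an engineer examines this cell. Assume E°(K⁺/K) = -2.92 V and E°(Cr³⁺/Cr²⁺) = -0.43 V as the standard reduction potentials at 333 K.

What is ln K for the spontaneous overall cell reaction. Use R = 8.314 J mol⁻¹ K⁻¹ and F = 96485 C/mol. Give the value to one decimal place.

86.8

Cathode: Cr³⁺/Cr²⁺; anode: K⁺/K. E°cell = (-0.43) − (-2.92) = +2.49 V, with n = 1.
ΔG° = −nFE° = −RT ln K, so ln K = nFE°/(RT) = (1)(96485)(+2.49) / ((8.314)(333)) = 86.777.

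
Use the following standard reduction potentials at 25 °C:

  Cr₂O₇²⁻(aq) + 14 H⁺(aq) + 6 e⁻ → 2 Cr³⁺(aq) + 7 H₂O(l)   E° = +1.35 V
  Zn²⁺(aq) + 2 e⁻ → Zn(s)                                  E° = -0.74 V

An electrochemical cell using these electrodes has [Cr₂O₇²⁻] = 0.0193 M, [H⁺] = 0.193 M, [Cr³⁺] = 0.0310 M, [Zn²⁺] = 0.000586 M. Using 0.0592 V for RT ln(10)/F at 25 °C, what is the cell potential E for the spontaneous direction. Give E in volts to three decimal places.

Cr₂O₇²⁻/Cr³⁺ is the cathode (higher E°), Zn²⁺/Zn the anode: E°cell = +1.35 − (-0.74) = +2.09 V, n = 6.
Overall: Cr₂O₇²⁻(aq) + 14 H⁺(aq) + 3 Zn(s) → 2 Cr³⁺(aq) + 7 H₂O(l) + 3 Zn²⁺(aq)
Q = [Cr³⁺]^2·[Zn²⁺]^3 / ([Cr₂O₇²⁻]·[H⁺]^14); log Q = -0.997.
E = E° − (0.0592/n) log Q = +2.09 − (0.0592/6)(-0.997) = +2.100 V.

+2.100 V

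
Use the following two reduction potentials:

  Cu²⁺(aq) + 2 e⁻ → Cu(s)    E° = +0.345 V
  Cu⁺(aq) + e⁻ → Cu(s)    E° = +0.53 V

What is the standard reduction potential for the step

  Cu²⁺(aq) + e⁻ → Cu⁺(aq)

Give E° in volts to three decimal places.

Sequential free energies add, so n₃E°₃ = n₁E°₁ + n₂E°₂.
With n₃ = 2, and the known step contributing 1×(+0.53) V, the unknown satisfies 1·E° = 2×(+0.345) − 1×(+0.53) = +0.160.
E° = +0.160 / 1 = +0.160 V.

+0.160 V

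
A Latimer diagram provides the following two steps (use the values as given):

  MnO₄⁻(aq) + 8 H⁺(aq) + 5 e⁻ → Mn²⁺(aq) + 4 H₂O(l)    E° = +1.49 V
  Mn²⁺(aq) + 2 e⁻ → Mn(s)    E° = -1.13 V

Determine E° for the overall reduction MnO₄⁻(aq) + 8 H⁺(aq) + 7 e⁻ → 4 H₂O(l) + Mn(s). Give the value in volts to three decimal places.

+0.741 V

Standard free energies of sequential steps add: ΔG°₃ = ΔG°₁ + ΔG°₂, so n₃E°₃ = n₁E°₁ + n₂E°₂.
E°₃ = (5×+1.49 + 2×-1.13) / 7 = (+5.190) / 7 = +0.741 V.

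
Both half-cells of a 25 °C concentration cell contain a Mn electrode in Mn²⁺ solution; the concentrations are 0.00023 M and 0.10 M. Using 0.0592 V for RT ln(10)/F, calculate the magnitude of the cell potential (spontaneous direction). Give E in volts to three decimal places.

+0.078 V

For a concentration cell E°cell = 0. The 0.10 M side is the cathode (reduction is favoured where [Mn²⁺] is higher).
With n = 2, E = −(0.0592/2) log([Mn²⁺]ₐₙ/[Mn²⁺]꜀ₐₜ) = −(0.0592/2) log(0.00023/0.1) = −(0.0592/2)(-2.638) = +0.078 V.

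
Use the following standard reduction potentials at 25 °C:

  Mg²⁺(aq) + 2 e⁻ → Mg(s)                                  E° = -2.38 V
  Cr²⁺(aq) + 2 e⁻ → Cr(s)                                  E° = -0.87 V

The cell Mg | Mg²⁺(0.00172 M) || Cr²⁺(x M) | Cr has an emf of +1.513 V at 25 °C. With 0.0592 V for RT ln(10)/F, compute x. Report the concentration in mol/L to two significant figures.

0.0022 M

Cr²⁺/Cr is the cathode, Mg²⁺/Mg the anode: E°cell = +1.51 V, n = 2.
Overall reaction: Cr²⁺(aq) + Mg(s) → Cr(s) + Mg²⁺(aq); Q = [Mg²⁺]^1/[Cr²⁺]^1.
From E = E° − (0.0592/n) log Q: log Q = (E° − E)·n/0.0592 = (+1.51 − (+1.513))·2/0.0592 = -0.1014.
So 1·log[Cr²⁺] = 1·log(0.00172) − log Q = -2.7645 − (-0.1014) = -2.6631; [Cr²⁺] = 10^(-2.6631) ≈ 0.0022 M.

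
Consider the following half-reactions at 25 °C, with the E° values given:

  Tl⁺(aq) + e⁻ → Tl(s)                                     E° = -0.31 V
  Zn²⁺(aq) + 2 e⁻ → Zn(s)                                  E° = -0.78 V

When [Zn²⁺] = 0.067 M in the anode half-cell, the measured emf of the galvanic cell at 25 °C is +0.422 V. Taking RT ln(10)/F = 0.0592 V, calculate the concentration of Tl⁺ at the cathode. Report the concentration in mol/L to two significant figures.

0.040 M

Tl⁺/Tl is the cathode, Zn²⁺/Zn the anode: E°cell = +0.47 V, n = 2.
Overall reaction: 2 Tl⁺(aq) + Zn(s) → 2 Tl(s) + Zn²⁺(aq); Q = [Zn²⁺]^1/[Tl⁺]^2.
From E = E° − (0.0592/n) log Q: log Q = (E° − E)·n/0.0592 = (+0.47 − (+0.422))·2/0.0592 = 1.6216.
So 2·log[Tl⁺] = 1·log(0.067) − log Q = -1.1739 − (1.6216) = -2.7955; log[Tl⁺] = -2.7955 / 2 = -1.3978; [Tl⁺] = 10^(-1.3978) ≈ 0.040 M.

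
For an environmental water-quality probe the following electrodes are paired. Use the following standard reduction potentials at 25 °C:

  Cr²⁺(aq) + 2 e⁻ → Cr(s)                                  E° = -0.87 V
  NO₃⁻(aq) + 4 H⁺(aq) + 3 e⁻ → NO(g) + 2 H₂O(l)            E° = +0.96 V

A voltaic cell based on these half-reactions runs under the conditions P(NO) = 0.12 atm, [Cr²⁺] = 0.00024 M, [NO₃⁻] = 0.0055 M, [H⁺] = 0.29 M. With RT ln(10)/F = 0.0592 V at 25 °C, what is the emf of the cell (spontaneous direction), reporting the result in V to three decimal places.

NO₃⁻/NO is the cathode (higher E°), Cr²⁺/Cr the anode: E°cell = +0.96 − (-0.87) = +1.83 V, n = 6.
Overall: 2 NO₃⁻(aq) + 8 H⁺(aq) + 3 Cr(s) → 2 NO(g) + 4 H₂O(l) + 3 Cr²⁺(aq)
Q = P(NO)^2·[Cr²⁺]^3 / ([NO₃⁻]^2·[H⁺]^8); log Q = -3.881.
E = E° − (0.0592/n) log Q = +1.83 − (0.0592/6)(-3.881) = +1.868 V.

+1.868 V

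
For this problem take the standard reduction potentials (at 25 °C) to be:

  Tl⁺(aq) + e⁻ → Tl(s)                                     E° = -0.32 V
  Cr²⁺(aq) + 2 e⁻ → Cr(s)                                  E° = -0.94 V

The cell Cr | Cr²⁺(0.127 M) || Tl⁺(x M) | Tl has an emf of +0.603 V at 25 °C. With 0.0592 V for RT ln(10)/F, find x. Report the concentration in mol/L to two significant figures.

Tl⁺/Tl is the cathode, Cr²⁺/Cr the anode: E°cell = +0.62 V, n = 2.
Overall reaction: 2 Tl⁺(aq) + Cr(s) → 2 Tl(s) + Cr²⁺(aq); Q = [Cr²⁺]^1/[Tl⁺]^2.
From E = E° − (0.0592/n) log Q: log Q = (E° − E)·n/0.0592 = (+0.62 − (+0.603))·2/0.0592 = 0.5743.
So 2·log[Tl⁺] = 1·log(0.127) − log Q = -0.8962 − (0.5743) = -1.4705; log[Tl⁺] = -1.4705 / 2 = -0.7352; [Tl⁺] = 10^(-0.7352) ≈ 0.18 M.

0.18 M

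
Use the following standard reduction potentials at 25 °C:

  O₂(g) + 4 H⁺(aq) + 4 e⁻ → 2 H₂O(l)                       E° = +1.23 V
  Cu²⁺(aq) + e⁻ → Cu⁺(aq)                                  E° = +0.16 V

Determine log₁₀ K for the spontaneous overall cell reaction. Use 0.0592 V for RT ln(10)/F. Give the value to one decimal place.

Cathode: O₂/H₂O; anode: Cu²⁺/Cu⁺. E°cell = +1.07 V, n = 4.
log K = nE°cell / 0.0592 = (4)(+1.07) / 0.0592 = 72.3.

72.3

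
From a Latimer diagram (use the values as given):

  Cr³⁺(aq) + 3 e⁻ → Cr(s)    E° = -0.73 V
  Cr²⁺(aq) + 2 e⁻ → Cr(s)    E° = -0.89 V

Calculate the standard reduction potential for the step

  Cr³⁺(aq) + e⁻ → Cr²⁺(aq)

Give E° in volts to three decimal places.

-0.410 V

Sequential free energies add, so n₃E°₃ = n₁E°₁ + n₂E°₂.
With n₃ = 3, and the known step contributing 2×(-0.89) V, the unknown satisfies 1·E° = 3×(-0.73) − 2×(-0.89) = -0.410.
E° = -0.410 / 1 = -0.410 V.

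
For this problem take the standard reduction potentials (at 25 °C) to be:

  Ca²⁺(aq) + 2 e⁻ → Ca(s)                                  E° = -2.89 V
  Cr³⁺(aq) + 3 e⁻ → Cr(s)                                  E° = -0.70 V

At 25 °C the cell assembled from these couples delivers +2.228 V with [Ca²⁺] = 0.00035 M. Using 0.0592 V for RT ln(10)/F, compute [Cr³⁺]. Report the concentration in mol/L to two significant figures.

Cr³⁺/Cr is the cathode, Ca²⁺/Ca the anode: E°cell = +2.19 V, n = 6.
Overall reaction: 2 Cr³⁺(aq) + 3 Ca(s) → 2 Cr(s) + 3 Ca²⁺(aq); Q = [Ca²⁺]^3/[Cr³⁺]^2.
From E = E° − (0.0592/n) log Q: log Q = (E° − E)·n/0.0592 = (+2.19 − (+2.228))·6/0.0592 = -3.8514.
So 2·log[Cr³⁺] = 3·log(0.00035) − log Q = -10.3678 − (-3.8514) = -6.5164; log[Cr³⁺] = -6.5164 / 2 = -3.2582; [Cr³⁺] = 10^(-3.2582) ≈ 0.00055 M.

0.00055 M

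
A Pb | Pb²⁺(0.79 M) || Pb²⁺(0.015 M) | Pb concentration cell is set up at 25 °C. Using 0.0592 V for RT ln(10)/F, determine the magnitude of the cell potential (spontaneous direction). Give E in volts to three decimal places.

+0.051 V

For a concentration cell E°cell = 0. The 0.79 M side is the cathode (reduction is favoured where [Pb²⁺] is higher).
With n = 2, E = −(0.0592/2) log([Pb²⁺]ₐₙ/[Pb²⁺]꜀ₐₜ) = −(0.0592/2) log(0.015/0.79) = −(0.0592/2)(-1.722) = +0.051 V.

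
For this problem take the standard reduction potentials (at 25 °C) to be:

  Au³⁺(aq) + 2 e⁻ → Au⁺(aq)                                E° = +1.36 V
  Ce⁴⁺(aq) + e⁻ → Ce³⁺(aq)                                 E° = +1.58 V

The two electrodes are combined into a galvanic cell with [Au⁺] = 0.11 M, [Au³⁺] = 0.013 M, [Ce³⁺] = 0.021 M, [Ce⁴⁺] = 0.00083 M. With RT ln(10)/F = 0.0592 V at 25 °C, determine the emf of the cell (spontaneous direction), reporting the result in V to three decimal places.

Ce⁴⁺/Ce³⁺ is the cathode (higher E°), Au³⁺/Au⁺ the anode: E°cell = +1.58 − (+1.36) = +0.22 V, n = 2.
Overall: 2 Ce⁴⁺(aq) + Au⁺(aq) → 2 Ce³⁺(aq) + Au³⁺(aq)
Q = [Ce³⁺]^2·[Au³⁺] / ([Ce⁴⁺]^2·[Au⁺]); log Q = 1.879.
E = E° − (0.0592/n) log Q = +0.22 − (0.0592/2)(1.879) = +0.164 V.

+0.164 V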